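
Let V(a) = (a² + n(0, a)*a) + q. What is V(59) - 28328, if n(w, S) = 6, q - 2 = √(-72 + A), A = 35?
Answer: -24491 + I*√37 ≈ -24491.0 + 6.0828*I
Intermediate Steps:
q = 2 + I*√37 (q = 2 + √(-72 + 35) = 2 + √(-37) = 2 + I*√37 ≈ 2.0 + 6.0828*I)
V(a) = 2 + a² + 6*a + I*√37 (V(a) = (a² + 6*a) + (2 + I*√37) = 2 + a² + 6*a + I*√37)
V(59) - 28328 = (2 + 59² + 6*59 + I*√37) - 28328 = (2 + 3481 + 354 + I*√37) - 28328 = (3837 + I*√37) - 28328 = -24491 + I*√37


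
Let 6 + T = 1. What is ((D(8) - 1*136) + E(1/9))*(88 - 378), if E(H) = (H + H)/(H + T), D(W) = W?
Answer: 408465/11 ≈ 37133.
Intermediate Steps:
T = -5 (T = -6 + 1 = -5)
E(H) = 2*H/(-5 + H) (E(H) = (H + H)/(H - 5) = (2*H)/(-5 + H) = 2*H/(-5 + H))
((D(8) - 1*136) + E(1/9))*(88 - 378) = ((8 - 1*136) + 2/(9*(-5 + 1/9)))*(88 - 378) = ((8 - 136) + 2*(1/9)/(-5 + 1/9))*(-290) = (-128 + 2*(1/9)/(-44/9))*(-290) = (-128 + 2*(1/9)*(-9/44))*(-290) = (-128 - 1/22)*(-290) = -2817/22*(-290) = 408465/11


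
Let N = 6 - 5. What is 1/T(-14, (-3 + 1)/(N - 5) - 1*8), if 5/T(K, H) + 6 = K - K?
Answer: -6/5 ≈ -1.2000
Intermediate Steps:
N = 1
T(K, H) = -⅚ (T(K, H) = 5/(-6 + (K - K)) = 5/(-6 + 0) = 5/(-6) = 5*(-⅙) = -⅚)
1/T(-14, (-3 + 1)/(N - 5) - 1*8) = 1/(-⅚) = -6/5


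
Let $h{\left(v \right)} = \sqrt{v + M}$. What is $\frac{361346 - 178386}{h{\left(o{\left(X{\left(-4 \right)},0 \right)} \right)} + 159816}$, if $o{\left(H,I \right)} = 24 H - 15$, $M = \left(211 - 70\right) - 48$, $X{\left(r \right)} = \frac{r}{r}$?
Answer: $\frac{4873322560}{4256858959} - \frac{91480 \sqrt{102}}{12770576877} \approx 1.1447$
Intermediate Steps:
$X{\left(r \right)} = 1$
$M = 93$ ($M = 141 - 48 = 93$)
$o{\left(H,I \right)} = -15 + 24 H$
$h{\left(v \right)} = \sqrt{93 + v}$ ($h{\left(v \right)} = \sqrt{v + 93} = \sqrt{93 + v}$)
$\frac{361346 - 178386}{h{\left(o{\left(X{\left(-4 \right)},0 \right)} \right)} + 159816} = \frac{361346 - 178386}{\sqrt{93 + \left(-15 + 24 \cdot 1\right)} + 159816} = \frac{182960}{\sqrt{93 + \left(-15 + 24\right)} + 159816} = \frac{182960}{\sqrt{93 + 9} + 159816} = \frac{182960}{\sqrt{102} + 159816} = \frac{182960}{159816 + \sqrt{102}}$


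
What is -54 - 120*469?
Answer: -56334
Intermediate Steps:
-54 - 120*469 = -54 - 56280 = -56334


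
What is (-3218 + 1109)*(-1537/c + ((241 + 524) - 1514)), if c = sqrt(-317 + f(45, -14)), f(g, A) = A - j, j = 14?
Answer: 1579641 - 1080511*I*sqrt(345)/115 ≈ 1.5796e+6 - 1.7452e+5*I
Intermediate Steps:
f(g, A) = -14 + A (f(g, A) = A - 1*14 = A - 14 = -14 + A)
c = I*sqrt(345) (c = sqrt(-317 + (-14 - 14)) = sqrt(-317 - 28) = sqrt(-345) = I*sqrt(345) ≈ 18.574*I)
(-3218 + 1109)*(-1537/c + ((241 + 524) - 1514)) = (-3218 + 1109)*(-1537*(-I*sqrt(345)/345) + ((241 + 524) - 1514)) = -2109*(-(-1537)*I*sqrt(345)/345 + (765 - 1514)) = -2109*(1537*I*sqrt(345)/345 - 749) = -2109*(-749 + 1537*I*sqrt(345)/345) = 1579641 - 1080511*I*sqrt(345)/115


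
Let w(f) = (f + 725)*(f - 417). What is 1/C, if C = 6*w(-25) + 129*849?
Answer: -1/1746879 ≈ -5.7245e-7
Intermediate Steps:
w(f) = (-417 + f)*(725 + f) (w(f) = (725 + f)*(-417 + f) = (-417 + f)*(725 + f))
C = -1746879 (C = 6*(-302325 + (-25)² + 308*(-25)) + 129*849 = 6*(-302325 + 625 - 7700) + 109521 = 6*(-309400) + 109521 = -1856400 + 109521 = -1746879)
1/C = 1/(-1746879) = -1/1746879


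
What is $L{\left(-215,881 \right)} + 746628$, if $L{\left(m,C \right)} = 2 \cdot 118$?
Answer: $746864$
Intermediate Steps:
$L{\left(m,C \right)} = 236$
$L{\left(-215,881 \right)} + 746628 = 236 + 746628 = 746864$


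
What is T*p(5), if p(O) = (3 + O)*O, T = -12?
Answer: -480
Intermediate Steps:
p(O) = O*(3 + O)
T*p(5) = -60*(3 + 5) = -60*8 = -12*40 = -480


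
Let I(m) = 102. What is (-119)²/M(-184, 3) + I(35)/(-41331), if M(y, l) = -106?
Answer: -195099701/1460362 ≈ -133.60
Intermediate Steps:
(-119)²/M(-184, 3) + I(35)/(-41331) = (-119)²/(-106) + 102/(-41331) = 14161*(-1/106) + 102*(-1/41331) = -14161/106 - 34/13777 = -195099701/1460362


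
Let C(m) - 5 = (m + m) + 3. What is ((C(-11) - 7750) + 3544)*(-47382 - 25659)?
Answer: 308233020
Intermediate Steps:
C(m) = 8 + 2*m (C(m) = 5 + ((m + m) + 3) = 5 + (2*m + 3) = 5 + (3 + 2*m) = 8 + 2*m)
((C(-11) - 7750) + 3544)*(-47382 - 25659) = (((8 + 2*(-11)) - 7750) + 3544)*(-47382 - 25659) = (((8 - 22) - 7750) + 3544)*(-73041) = ((-14 - 7750) + 3544)*(-73041) = (-7764 + 3544)*(-73041) = -4220*(-73041) = 308233020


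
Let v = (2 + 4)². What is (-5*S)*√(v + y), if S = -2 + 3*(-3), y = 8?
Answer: 110*√11 ≈ 364.83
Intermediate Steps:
v = 36 (v = 6² = 36)
S = -11 (S = -2 - 9 = -11)
(-5*S)*√(v + y) = (-5*(-11))*√(36 + 8) = 55*√44 = 55*(2*√11) = 110*√11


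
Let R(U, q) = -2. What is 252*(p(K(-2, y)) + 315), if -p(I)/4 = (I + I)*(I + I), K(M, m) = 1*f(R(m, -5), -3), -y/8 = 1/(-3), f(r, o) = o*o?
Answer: -247212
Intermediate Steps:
f(r, o) = o²
y = 8/3 (y = -8/(-3) = -8*(-⅓) = 8/3 ≈ 2.6667)
K(M, m) = 9 (K(M, m) = 1*(-3)² = 1*9 = 9)
p(I) = -16*I² (p(I) = -4*(I + I)*(I + I) = -4*2*I*2*I = -16*I²)
252*(p(K(-2, y)) + 315) = 252*(-16*9² + 315) = 252*(-16*81 + 315) = 252*(-1296 + 315) = 252*(-981) = -247212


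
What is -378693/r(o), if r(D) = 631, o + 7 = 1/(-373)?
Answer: -378693/631 ≈ -600.15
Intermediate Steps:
o = -2612/373 (o = -7 + 1/(-373) = -7 - 1/373 = -2612/373 ≈ -7.0027)
-378693/r(o) = -378693/631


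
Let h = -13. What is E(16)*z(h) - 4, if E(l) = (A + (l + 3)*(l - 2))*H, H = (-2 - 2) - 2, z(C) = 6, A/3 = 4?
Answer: -10012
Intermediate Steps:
A = 12 (A = 3*4 = 12)
H = -6 (H = -4 - 2 = -6)
E(l) = -72 - 6*(-2 + l)*(3 + l) (E(l) = (12 + (l + 3)*(l - 2))*(-6) = (12 + (3 + l)*(-2 + l))*(-6) = (12 + (-2 + l)*(3 + l))*(-6) = -72 - 6*(-2 + l)*(3 + l))
E(16)*z(h) - 4 = (-36 - 6*16 - 6*16²)*6 - 4 = (-36 - 96 - 6*256)*6 - 4 = (-36 - 96 - 1536)*6 - 4 = -1668*6 - 4 = -10008 - 4 = -10012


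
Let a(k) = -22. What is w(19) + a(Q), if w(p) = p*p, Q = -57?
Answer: 339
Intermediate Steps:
w(p) = p**2
w(19) + a(Q) = 19**2 - 22 = 361 - 22 = 339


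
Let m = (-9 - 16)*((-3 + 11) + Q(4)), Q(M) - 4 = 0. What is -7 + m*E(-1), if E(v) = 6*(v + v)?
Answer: 3593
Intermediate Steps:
Q(M) = 4 (Q(M) = 4 + 0 = 4)
E(v) = 12*v (E(v) = 6*(2*v) = 12*v)
m = -300 (m = (-9 - 16)*((-3 + 11) + 4) = -25*(8 + 4) = -25*12 = -300)
-7 + m*E(-1) = -7 - 3600*(-1) = -7 - 300*(-12) = -7 + 3600 = 3593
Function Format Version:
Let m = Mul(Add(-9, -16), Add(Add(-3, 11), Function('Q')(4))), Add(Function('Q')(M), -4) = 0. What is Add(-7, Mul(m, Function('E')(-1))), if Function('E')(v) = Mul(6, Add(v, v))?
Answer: 3593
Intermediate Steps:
Function('Q')(M) = 4 (Function('Q')(M) = Add(4, 0) = 4)
Function('E')(v) = Mul(12, v) (Function('E')(v) = Mul(6, Mul(2, v)) = Mul(12, v))
m = -300 (m = Mul(Add(-9, -16), Add(Add(-3, 11), 4)) = Mul(-25, Add(8, 4)) = Mul(-25, 12) = -300)
Add(-7, Mul(m, Function('E')(-1))) = Add(-7, Mul(-300, Mul(12, -1))) = Add(-7, Mul(-300, -12)) = Add(-7, 3600) = 3593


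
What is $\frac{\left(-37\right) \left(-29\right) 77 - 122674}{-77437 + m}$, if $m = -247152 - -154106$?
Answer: $\frac{40053}{170483} \approx 0.23494$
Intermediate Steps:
$m = -93046$ ($m = -247152 + 154106 = -93046$)
$\frac{\left(-37\right) \left(-29\right) 77 - 122674}{-77437 + m} = \frac{\left(-37\right) \left(-29\right) 77 - 122674}{-77437 - 93046} = \frac{1073 \cdot 77 - 122674}{-170483} = \left(82621 - 122674\right) \left(- \frac{1}{170483}\right) = \left(-40053\right) \left(- \frac{1}{170483}\right) = \frac{40053}{170483}$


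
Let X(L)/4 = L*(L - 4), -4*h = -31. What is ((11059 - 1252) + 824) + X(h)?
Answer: 42989/4 ≈ 10747.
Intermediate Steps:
h = 31/4 (h = -¼*(-31) = 31/4 ≈ 7.7500)
X(L) = 4*L*(-4 + L) (X(L) = 4*(L*(L - 4)) = 4*(L*(-4 + L)) = 4*L*(-4 + L))
((11059 - 1252) + 824) + X(h) = ((11059 - 1252) + 824) + 4*(31/4)*(-4 + 31/4) = (9807 + 824) + 4*(31/4)*(15/4) = 10631 + 465/4 = 42989/4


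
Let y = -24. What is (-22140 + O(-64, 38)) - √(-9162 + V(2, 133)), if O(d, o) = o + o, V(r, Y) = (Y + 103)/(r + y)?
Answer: -22064 - 10*I*√11099/11 ≈ -22064.0 - 95.774*I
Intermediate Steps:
V(r, Y) = (103 + Y)/(-24 + r) (V(r, Y) = (Y + 103)/(r - 24) = (103 + Y)/(-24 + r))
O(d, o) = 2*o
(-22140 + O(-64, 38)) - √(-9162 + V(2, 133)) = (-22140 + 2*38) - √(-9162 + (103 + 133)/(-24 + 2)) = (-22140 + 76) - √(-9162 + 236/(-22)) = -22064 - √(-9162 - 1/22*236) = -22064 - √(-9162 - 118/11) = -22064 - √(-100900/11) = -22064 - 10*I*√11099/11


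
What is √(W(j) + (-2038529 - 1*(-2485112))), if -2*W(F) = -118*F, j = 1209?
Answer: 9*√6394 ≈ 719.66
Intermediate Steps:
W(F) = 59*F (W(F) = -(-59)*F = 59*F)
√(W(j) + (-2038529 - 1*(-2485112))) = √(59*1209 + (-2038529 - 1*(-2485112))) = √(71331 + (-2038529 + 2485112)) = √(71331 + 446583) = √517914 = 9*√6394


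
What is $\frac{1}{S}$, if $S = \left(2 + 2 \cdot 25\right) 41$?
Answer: $\frac{1}{2132} \approx 0.00046904$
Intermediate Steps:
$S = 2132$ ($S = \left(2 + 50\right) 41 = 52 \cdot 41 = 2132$)
$\frac{1}{S} = \frac{1}{2132}$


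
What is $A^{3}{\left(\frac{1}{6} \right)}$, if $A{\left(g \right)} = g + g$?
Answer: $\frac{1}{27} \approx 0.037037$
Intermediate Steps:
$A{\left(g \right)} = 2 g$
$A^{3}{\left(\frac{1}{6} \right)} = \left(\frac{2}{6}\right)^{3} = \left(2 \cdot \frac{1}{6}\right)^{3} = \left(\frac{1}{3}\right)^{3} = \frac{1}{27}$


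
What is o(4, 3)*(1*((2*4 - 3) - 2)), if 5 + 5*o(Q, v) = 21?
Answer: 48/5 ≈ 9.6000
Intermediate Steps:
o(Q, v) = 16/5 (o(Q, v) = -1 + (⅕)*21 = -1 + 21/5 = 16/5)
o(4, 3)*(1*((2*4 - 3) - 2)) = 16*(1*((2*4 - 3) - 2))/5 = 16*(1*((8 - 3) - 2))/5 = 16*(1*(5 - 2))/5 = 16*(1*3)/5 = (16/5)*3 = 48/5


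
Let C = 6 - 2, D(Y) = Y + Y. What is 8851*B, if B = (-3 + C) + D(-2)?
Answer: -26553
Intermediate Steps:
D(Y) = 2*Y
C = 4
B = -3 (B = (-3 + 4) + 2*(-2) = 1 - 4 = -3)
8851*B = 8851*(-3) = -26553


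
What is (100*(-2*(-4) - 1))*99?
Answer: 69300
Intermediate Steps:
(100*(-2*(-4) - 1))*99 = (100*(8 - 1))*99 = (100*7)*99 = 700*99 = 69300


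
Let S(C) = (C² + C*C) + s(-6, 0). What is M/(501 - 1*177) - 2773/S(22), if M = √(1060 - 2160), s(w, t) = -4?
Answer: -2773/964 + 5*I*√11/162 ≈ -2.8766 + 0.10237*I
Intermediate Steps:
S(C) = -4 + 2*C² (S(C) = (C² + C*C) - 4 = (C² + C²) - 4 = 2*C² - 4 = -4 + 2*C²)
M = 10*I*√11 (M = √(-1100) = 10*I*√11 ≈ 33.166*I)
M/(501 - 1*177) - 2773/S(22) = (10*I*√11)/(501 - 1*177) - 2773/(-4 + 2*22²) = (10*I*√11)/(501 - 177) - 2773/(-4 + 2*484) = (10*I*√11)/324 - 2773/(-4 + 968) = (10*I*√11)*(1/324) - 2773/964 = 5*I*√11/162 - 2773*1/964 = 5*I*√11/162 - 2773/964 = -2773/964 + 5*I*√11/162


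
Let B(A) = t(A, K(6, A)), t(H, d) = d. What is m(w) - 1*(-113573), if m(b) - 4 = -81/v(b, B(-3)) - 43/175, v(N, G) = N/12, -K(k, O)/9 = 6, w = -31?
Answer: 616323992/5425 ≈ 1.1361e+5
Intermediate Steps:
K(k, O) = -54 (K(k, O) = -9*6 = -54)
B(A) = -54
v(N, G) = N/12 (v(N, G) = N*(1/12) = N/12)
m(b) = 657/175 - 972/b (m(b) = 4 + (-81*12/b - 43/175) = 4 + (-972/b - 43*1/175) = 4 + (-972/b - 43/175) = 4 + (-43/175 - 972/b) = 657/175 - 972/b)
m(w) - 1*(-113573) = (657/175 - 972/(-31)) - 1*(-113573) = (657/175 - 972*(-1/31)) + 113573 = (657/175 + 972/31) + 113573 = 190467/5425 + 113573 = 616323992/5425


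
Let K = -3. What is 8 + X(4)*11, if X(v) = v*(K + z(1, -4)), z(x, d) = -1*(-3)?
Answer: 8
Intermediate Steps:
z(x, d) = 3
X(v) = 0 (X(v) = v*(-3 + 3) = v*0 = 0)
8 + X(4)*11 = 8 + 0*11 = 8 + 0 = 8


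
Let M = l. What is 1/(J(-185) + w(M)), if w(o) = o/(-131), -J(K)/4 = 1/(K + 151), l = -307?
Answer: 2227/5481 ≈ 0.40631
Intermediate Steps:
J(K) = -4/(151 + K) (J(K) = -4/(K + 151) = -4/(151 + K))
M = -307
w(o) = -o/131 (w(o) = o*(-1/131) = -o/131)
1/(J(-185) + w(M)) = 1/(-4/(151 - 185) - 1/131*(-307)) = 1/(-4/(-34) + 307/131) = 1/(-4*(-1/34) + 307/131) = 1/(2/17 + 307/131) = 1/(5481/2227) = 2227/5481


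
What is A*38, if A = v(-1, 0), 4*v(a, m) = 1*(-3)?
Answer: -57/2 ≈ -28.500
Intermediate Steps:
v(a, m) = -¾ (v(a, m) = (1*(-3))/4 = (¼)*(-3) = -¾)
A = -¾ ≈ -0.75000
A*38 = -¾*38 = -57/2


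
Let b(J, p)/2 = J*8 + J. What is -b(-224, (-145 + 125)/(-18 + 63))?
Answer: 4032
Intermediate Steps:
b(J, p) = 18*J (b(J, p) = 2*(J*8 + J) = 2*(8*J + J) = 2*(9*J) = 18*J)
-b(-224, (-145 + 125)/(-18 + 63)) = -18*(-224) = -1*(-4032) = 4032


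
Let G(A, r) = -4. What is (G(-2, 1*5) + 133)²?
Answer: 16641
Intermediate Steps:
(G(-2, 1*5) + 133)² = (-4 + 133)² = 129² = 16641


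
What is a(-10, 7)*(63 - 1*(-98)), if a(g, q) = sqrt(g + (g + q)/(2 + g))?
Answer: 161*I*sqrt(154)/4 ≈ 499.49*I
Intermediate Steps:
a(g, q) = sqrt(g + (g + q)/(2 + g))
a(-10, 7)*(63 - 1*(-98)) = sqrt((-10 + 7 - 10*(2 - 10))/(2 - 10))*(63 - 1*(-98)) = sqrt((-10 + 7 - 10*(-8))/(-8))*(63 + 98) = sqrt(-(-10 + 7 + 80)/8)*161 = sqrt(-1/8*77)*161 = sqrt(-77/8)*161 = (I*sqrt(154)/4)*161 = 161*I*sqrt(154)/4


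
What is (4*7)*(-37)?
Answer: -1036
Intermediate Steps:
(4*7)*(-37) = 28*(-37) = -1036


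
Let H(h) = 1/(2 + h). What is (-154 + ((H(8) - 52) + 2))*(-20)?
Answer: 4078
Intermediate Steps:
(-154 + ((H(8) - 52) + 2))*(-20) = (-154 + ((1/(2 + 8) - 52) + 2))*(-20) = (-154 + ((1/10 - 52) + 2))*(-20) = (-154 + (-519/10 + 2))*(-20) = (-154 - 499/10)*(-20) = -2039/10*(-20) = 4078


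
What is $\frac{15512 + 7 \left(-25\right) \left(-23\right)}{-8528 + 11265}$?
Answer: $\frac{2791}{391} \approx 7.1381$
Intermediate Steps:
$\frac{15512 + 7 \left(-25\right) \left(-23\right)}{-8528 + 11265} = \frac{15512 - -4025}{2737} = \left(15512 + 4025\right) \frac{1}{2737} = 19537 \cdot \frac{1}{2737} = \frac{2791}{391}$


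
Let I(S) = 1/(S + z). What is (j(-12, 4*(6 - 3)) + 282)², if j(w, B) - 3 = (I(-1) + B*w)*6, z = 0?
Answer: 342225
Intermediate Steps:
I(S) = 1/S (I(S) = 1/(S + 0) = 1/S)
j(w, B) = -3 + 6*B*w (j(w, B) = 3 + (1/(-1) + B*w)*6 = 3 + (-1 + B*w)*6 = 3 + (-6 + 6*B*w) = -3 + 6*B*w)
(j(-12, 4*(6 - 3)) + 282)² = ((-3 + 6*(4*(6 - 3))*(-12)) + 282)² = ((-3 + 6*(4*3)*(-12)) + 282)² = ((-3 + 6*12*(-12)) + 282)² = ((-3 - 864) + 282)² = (-867 + 282)² = (-585)² = 342225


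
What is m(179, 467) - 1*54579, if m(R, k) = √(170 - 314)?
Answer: -54579 + 12*I ≈ -54579.0 + 12.0*I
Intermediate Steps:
m(R, k) = 12*I (m(R, k) = √(-144) = 12*I)
m(179, 467) - 1*54579 = 12*I - 1*54579 = 12*I - 54579 = -54579 + 12*I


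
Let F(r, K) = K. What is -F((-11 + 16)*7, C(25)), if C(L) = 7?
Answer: -7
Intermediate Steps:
-F((-11 + 16)*7, C(25)) = -1*7 = -7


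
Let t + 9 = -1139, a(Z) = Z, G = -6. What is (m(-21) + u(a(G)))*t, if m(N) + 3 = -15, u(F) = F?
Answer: 27552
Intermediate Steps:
m(N) = -18 (m(N) = -3 - 15 = -18)
t = -1148 (t = -9 - 1139 = -1148)
(m(-21) + u(a(G)))*t = (-18 - 6)*(-1148) = -24*(-1148) = 27552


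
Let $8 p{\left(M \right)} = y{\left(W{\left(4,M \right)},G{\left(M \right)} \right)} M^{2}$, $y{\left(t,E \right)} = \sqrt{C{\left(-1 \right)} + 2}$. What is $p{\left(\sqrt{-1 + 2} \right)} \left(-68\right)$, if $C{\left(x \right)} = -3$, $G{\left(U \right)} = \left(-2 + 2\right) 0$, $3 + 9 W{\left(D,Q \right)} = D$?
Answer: $- \frac{17 i}{2} \approx - 8.5 i$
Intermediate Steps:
$W{\left(D,Q \right)} = - \frac{1}{3} + \frac{D}{9}$
$G{\left(U \right)} = 0$ ($G{\left(U \right)} = 0 \cdot 0 = 0$)
$y{\left(t,E \right)} = i$ ($y{\left(t,E \right)} = \sqrt{-3 + 2} = \sqrt{-1} = i$)
$p{\left(M \right)} = \frac{i M^{2}}{8}$
$p{\left(\sqrt{-1 + 2} \right)} \left(-68\right) = \frac{i \left(\sqrt{-1 + 2}\right)^{2}}{8} \left(-68\right) = \frac{i \left(\sqrt{1}\right)^{2}}{8} \left(-68\right) = \frac{i 1^{2}}{8} \left(-68\right) = \frac{1}{8} i 1 \left(-68\right) = \frac{i}{8} \left(-68\right) = - \frac{17 i}{2}$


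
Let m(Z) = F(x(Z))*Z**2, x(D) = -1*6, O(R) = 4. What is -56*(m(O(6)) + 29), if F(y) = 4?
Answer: -5208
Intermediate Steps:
x(D) = -6
m(Z) = 4*Z**2
-56*(m(O(6)) + 29) = -56*(4*4**2 + 29) = -56*(4*16 + 29) = -56*(64 + 29) = -56*93 = -5208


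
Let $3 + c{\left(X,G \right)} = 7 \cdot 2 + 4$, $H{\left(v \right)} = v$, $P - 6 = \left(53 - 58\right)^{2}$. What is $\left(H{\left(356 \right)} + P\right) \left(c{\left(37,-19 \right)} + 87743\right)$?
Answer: $33962346$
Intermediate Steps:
$P = 31$ ($P = 6 + \left(53 - 58\right)^{2} = 6 + \left(-5\right)^{2} = 6 + 25 = 31$)
$c{\left(X,G \right)} = 15$ ($c{\left(X,G \right)} = -3 + \left(7 \cdot 2 + 4\right) = -3 + \left(14 + 4\right) = -3 + 18 = 15$)
$\left(H{\left(356 \right)} + P\right) \left(c{\left(37,-19 \right)} + 87743\right) = \left(356 + 31\right) \left(15 + 87743\right) = 387 \cdot 87758 = 33962346$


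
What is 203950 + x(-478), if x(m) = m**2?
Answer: 432434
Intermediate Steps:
203950 + x(-478) = 203950 + (-478)**2 = 203950 + 228484 = 432434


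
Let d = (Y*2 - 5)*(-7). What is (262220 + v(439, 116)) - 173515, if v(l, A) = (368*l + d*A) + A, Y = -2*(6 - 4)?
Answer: 260929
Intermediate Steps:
Y = -4 (Y = -2*2 = -4)
d = 91 (d = (-4*2 - 5)*(-7) = (-8 - 5)*(-7) = -13*(-7) = 91)
v(l, A) = 92*A + 368*l (v(l, A) = (368*l + 91*A) + A = (91*A + 368*l) + A = 92*A + 368*l)
(262220 + v(439, 116)) - 173515 = (262220 + (92*116 + 368*439)) - 173515 = (262220 + (10672 + 161552)) - 173515 = (262220 + 172224) - 173515 = 434444 - 173515 = 260929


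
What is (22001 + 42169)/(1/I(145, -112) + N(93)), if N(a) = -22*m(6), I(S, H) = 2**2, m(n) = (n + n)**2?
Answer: -256680/12671 ≈ -20.257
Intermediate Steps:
m(n) = 4*n**2 (m(n) = (2*n)**2 = 4*n**2)
I(S, H) = 4
N(a) = -3168 (N(a) = -88*6**2 = -88*36 = -22*144 = -3168)
(22001 + 42169)/(1/I(145, -112) + N(93)) = (22001 + 42169)/(1/4 - 3168) = 64170/(1/4 - 3168) = 64170/(-12671/4) = 64170*(-4/12671) = -256680/12671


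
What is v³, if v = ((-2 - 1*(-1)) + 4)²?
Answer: 729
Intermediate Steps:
v = 9 (v = ((-2 + 1) + 4)² = (-1 + 4)² = 3² = 9)
v³ = 9³ = 729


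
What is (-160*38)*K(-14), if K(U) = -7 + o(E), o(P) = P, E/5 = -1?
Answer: 72960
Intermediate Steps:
E = -5 (E = 5*(-1) = -5)
K(U) = -12 (K(U) = -7 - 5 = -12)
(-160*38)*K(-14) = -160*38*(-12) = -6080*(-12) = 72960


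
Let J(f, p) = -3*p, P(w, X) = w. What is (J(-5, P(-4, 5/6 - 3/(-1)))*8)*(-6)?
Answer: -576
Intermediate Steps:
(J(-5, P(-4, 5/6 - 3/(-1)))*8)*(-6) = (-3*(-4)*8)*(-6) = (12*8)*(-6) = 96*(-6) = -576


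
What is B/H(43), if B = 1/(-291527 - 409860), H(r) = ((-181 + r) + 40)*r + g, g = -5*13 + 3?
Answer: 1/2999130812 ≈ 3.3343e-10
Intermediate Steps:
g = -62 (g = -65 + 3 = -62)
H(r) = -62 + r*(-141 + r) (H(r) = ((-181 + r) + 40)*r - 62 = (-141 + r)*r - 62 = r*(-141 + r) - 62 = -62 + r*(-141 + r))
B = -1/701387 (B = 1/(-701387) = -1/701387 ≈ -1.4257e-6)
B/H(43) = -1/(701387*(-62 + 43² - 141*43)) = -1/(701387*(-62 + 1849 - 6063)) = -1/701387/(-4276) = -1/701387*(-1/4276) = 1/2999130812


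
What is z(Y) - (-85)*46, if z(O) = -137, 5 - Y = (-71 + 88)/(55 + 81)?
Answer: 3773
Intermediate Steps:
Y = 39/8 (Y = 5 - (-71 + 88)/(55 + 81) = 5 - 17/136 = 5 - 1*⅛ = 5 - ⅛ = 39/8 ≈ 4.8750)
z(Y) - (-85)*46 = -137 - (-85)*46 = -137 - 1*(-3910) = -137 + 3910 = 3773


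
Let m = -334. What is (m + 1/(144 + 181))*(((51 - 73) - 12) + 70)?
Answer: -3907764/325 ≈ -12024.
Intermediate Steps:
(m + 1/(144 + 181))*(((51 - 73) - 12) + 70) = (-334 + 1/(144 + 181))*(((51 - 73) - 12) + 70) = (-334 + 1/325)*((-22 - 12) + 70) = (-334 + 1/325)*(-34 + 70) = -108549/325*36 = -3907764/325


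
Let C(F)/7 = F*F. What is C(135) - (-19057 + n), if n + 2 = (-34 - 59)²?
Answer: 137985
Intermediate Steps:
C(F) = 7*F² (C(F) = 7*(F*F) = 7*F²)
n = 8647 (n = -2 + (-34 - 59)² = -2 + (-93)² = -2 + 8649 = 8647)
C(135) - (-19057 + n) = 7*135² - (-19057 + 8647) = 7*18225 - 1*(-10410) = 127575 + 10410 = 137985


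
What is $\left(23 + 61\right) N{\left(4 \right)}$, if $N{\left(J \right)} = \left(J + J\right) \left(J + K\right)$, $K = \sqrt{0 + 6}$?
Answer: $2688 + 672 \sqrt{6} \approx 4334.1$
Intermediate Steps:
$K = \sqrt{6} \approx 2.4495$
$N{\left(J \right)} = 2 J \left(J + \sqrt{6}\right)$ ($N{\left(J \right)} = \left(J + J\right) \left(J + \sqrt{6}\right) = 2 J \left(J + \sqrt{6}\right)$)
$\left(23 + 61\right) N{\left(4 \right)} = \left(23 + 61\right) 2 \cdot 4 \left(4 + \sqrt{6}\right) = 84 \left(32 + 8 \sqrt{6}\right) = 2688 + 672 \sqrt{6}$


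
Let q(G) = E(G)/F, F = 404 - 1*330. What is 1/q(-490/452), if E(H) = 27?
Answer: 74/27 ≈ 2.7407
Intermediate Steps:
F = 74 (F = 404 - 330 = 74)
q(G) = 27/74
1/q(-490/452) = 1/(27/74) = 74/27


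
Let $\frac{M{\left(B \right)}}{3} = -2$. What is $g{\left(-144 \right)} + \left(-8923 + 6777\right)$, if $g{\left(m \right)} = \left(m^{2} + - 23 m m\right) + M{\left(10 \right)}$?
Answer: $-458344$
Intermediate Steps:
$M{\left(B \right)} = -6$ ($M{\left(B \right)} = 3 \left(-2\right) = -6$)
$g{\left(m \right)} = -6 - 22 m^{2}$ ($g{\left(m \right)} = \left(m^{2} + - 23 m m\right) - 6 = \left(m^{2} - 23 m^{2}\right) - 6 = - 22 m^{2} - 6 = -6 - 22 m^{2}$)
$g{\left(-144 \right)} + \left(-8923 + 6777\right) = \left(-6 - 22 \left(-144\right)^{2}\right) + \left(-8923 + 6777\right) = \left(-6 - 456192\right) - 2146 = -456198 - 2146 = -458344$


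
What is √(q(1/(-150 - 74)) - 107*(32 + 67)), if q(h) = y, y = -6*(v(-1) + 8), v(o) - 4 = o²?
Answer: I*√10671 ≈ 103.3*I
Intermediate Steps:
v(o) = 4 + o²
y = -78 (y = -6*((4 + (-1)²) + 8) = -6*((4 + 1) + 8) = -6*(5 + 8) = -6*13 = -78)
q(h) = -78
√(q(1/(-150 - 74)) - 107*(32 + 67)) = √(-78 - 107*(32 + 67)) = √(-78 - 107*99) = √(-78 - 10593) = √(-10671) = I*√10671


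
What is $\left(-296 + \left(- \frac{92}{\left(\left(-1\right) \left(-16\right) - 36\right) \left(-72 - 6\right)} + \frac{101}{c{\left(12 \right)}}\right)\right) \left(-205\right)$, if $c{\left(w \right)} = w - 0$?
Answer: $\frac{3066267}{52} \approx 58967.0$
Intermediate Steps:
$c{\left(w \right)} = w$ ($c{\left(w \right)} = w + 0 = w$)
$\left(-296 + \left(- \frac{92}{\left(\left(-1\right) \left(-16\right) - 36\right) \left(-72 - 6\right)} + \frac{101}{c{\left(12 \right)}}\right)\right) \left(-205\right) = \left(-296 + \left(- \frac{92}{\left(\left(-1\right) \left(-16\right) - 36\right) \left(-72 - 6\right)} + \frac{101}{12}\right)\right) \left(-205\right) = \left(-296 + \left(- \frac{92}{\left(16 - 36\right) \left(-78\right)} + 101 \cdot \frac{1}{12}\right)\right) \left(-205\right) = \left(-296 + \left(- \frac{92}{\left(-20\right) \left(-78\right)} + \frac{101}{12}\right)\right) \left(-205\right) = \left(-296 + \left(- \frac{92}{1560} + \frac{101}{12}\right)\right) \left(-205\right) = \left(-296 + \left(\left(-92\right) \frac{1}{1560} + \frac{101}{12}\right)\right) \left(-205\right) = \left(-296 + \left(- \frac{23}{390} + \frac{101}{12}\right)\right) \left(-205\right) = \left(-296 + \frac{2173}{260}\right) \left(-205\right) = \left(- \frac{74787}{260}\right) \left(-205\right) = \frac{3066267}{52}$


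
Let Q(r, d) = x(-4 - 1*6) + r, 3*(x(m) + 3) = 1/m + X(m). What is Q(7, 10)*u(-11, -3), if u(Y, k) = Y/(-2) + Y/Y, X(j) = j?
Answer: 247/60 ≈ 4.1167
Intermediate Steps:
x(m) = -3 + m/3 + 1/(3*m) (x(m) = -3 + (1/m + m)/3 = -3 + (m + 1/m)/3 = -3 + (m/3 + 1/(3*m)) = -3 + m/3 + 1/(3*m))
u(Y, k) = 1 - Y/2 (u(Y, k) = Y*(-½) + 1 = -Y/2 + 1 = 1 - Y/2)
Q(r, d) = -191/30 + r (Q(r, d) = (1 + (-4 - 1*6)*(-9 + (-4 - 1*6)))/(3*(-4 - 1*6)) + r = (1 + (-4 - 6)*(-9 + (-4 - 6)))/(3*(-4 - 6)) + r = (⅓)*(1 - 10*(-9 - 10))/(-10) + r = (⅓)*(-⅒)*(1 - 10*(-19)) + r = (⅓)*(-⅒)*(1 + 190) + r = (⅓)*(-⅒)*191 + r = -191/30 + r)
Q(7, 10)*u(-11, -3) = (-191/30 + 7)*(1 - ½*(-11)) = 19*(1 + 11/2)/30 = (19/30)*(13/2) = 247/60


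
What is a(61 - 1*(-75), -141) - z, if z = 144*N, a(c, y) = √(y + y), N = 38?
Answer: -5472 + I*√282 ≈ -5472.0 + 16.793*I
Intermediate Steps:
a(c, y) = √2*√y (a(c, y) = √(2*y) = √2*√y)
z = 5472 (z = 144*38 = 5472)
a(61 - 1*(-75), -141) - z = √2*√(-141) - 1*5472 = √2*(I*√141) - 5472 = I*√282 - 5472 = -5472 + I*√282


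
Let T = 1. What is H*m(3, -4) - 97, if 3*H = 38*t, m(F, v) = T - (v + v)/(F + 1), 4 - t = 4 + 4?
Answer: -249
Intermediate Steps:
t = -4 (t = 4 - (4 + 4) = 4 - 1*8 = 4 - 8 = -4)
m(F, v) = 1 - 2*v/(1 + F) (m(F, v) = 1 - (v + v)/(F + 1) = 1 - 2*v/(1 + F))
H = -152/3 (H = (38*(-4))/3 = (⅓)*(-152) = -152/3 ≈ -50.667)
H*m(3, -4) - 97 = -152*(1 + 3 - 2*(-4))/(3*(1 + 3)) - 97 = -152*(1 + 3 + 8)/(3*4) - 97 = -38*12/3 - 97 = -152/3*3 - 97 = -152 - 97 = -249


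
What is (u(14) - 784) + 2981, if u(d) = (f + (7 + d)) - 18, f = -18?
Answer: 2182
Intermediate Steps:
u(d) = -29 + d (u(d) = (-18 + (7 + d)) - 18 = (-11 + d) - 18 = -29 + d)
(u(14) - 784) + 2981 = ((-29 + 14) - 784) + 2981 = (-15 - 784) + 2981 = -799 + 2981 = 2182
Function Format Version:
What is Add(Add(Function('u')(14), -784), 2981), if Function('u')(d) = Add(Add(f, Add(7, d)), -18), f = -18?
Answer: 2182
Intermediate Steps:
Function('u')(d) = Add(-29, d) (Function('u')(d) = Add(Add(-18, Add(7, d)), -18) = Add(Add(-11, d), -18) = Add(-29, d))
Add(Add(Function('u')(14), -784), 2981) = Add(Add(Add(-29, 14), -784), 2981) = Add(Add(-15, -784), 2981) = Add(-799, 2981) = 2182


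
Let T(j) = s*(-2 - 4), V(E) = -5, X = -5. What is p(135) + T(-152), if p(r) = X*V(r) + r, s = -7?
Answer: 202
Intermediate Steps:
T(j) = 42 (T(j) = -7*(-2 - 4) = -7*(-6) = 42)
p(r) = 25 + r (p(r) = -5*(-5) + r = 25 + r)
p(135) + T(-152) = (25 + 135) + 42 = 160 + 42 = 202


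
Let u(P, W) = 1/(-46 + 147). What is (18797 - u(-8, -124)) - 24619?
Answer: -588023/101 ≈ -5822.0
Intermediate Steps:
u(P, W) = 1/101
(18797 - u(-8, -124)) - 24619 = (18797 - 1*1/101) - 24619 = (18797 - 1/101) - 24619 = 1898496/101 - 24619 = -588023/101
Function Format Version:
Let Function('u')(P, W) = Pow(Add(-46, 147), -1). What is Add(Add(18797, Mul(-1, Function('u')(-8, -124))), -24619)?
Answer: Rational(-588023, 101) ≈ -5822.0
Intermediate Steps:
Function('u')(P, W) = Rational(1, 101) (Function('u')(P, W) = Pow(101, -1) = Rational(1, 101))
Add(Add(18797, Mul(-1, Function('u')(-8, -124))), -24619) = Add(Add(18797, Mul(-1, Rational(1, 101))), -24619) = Add(Add(18797, Rational(-1, 101)), -24619) = Add(Rational(1898496, 101), -24619) = Rational(-588023, 101)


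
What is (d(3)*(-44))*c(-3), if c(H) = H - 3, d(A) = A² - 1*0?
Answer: 2376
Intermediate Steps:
d(A) = A² (d(A) = A² + 0 = A²)
c(H) = -3 + H
(d(3)*(-44))*c(-3) = (3²*(-44))*(-3 - 3) = (9*(-44))*(-6) = -396*(-6) = 2376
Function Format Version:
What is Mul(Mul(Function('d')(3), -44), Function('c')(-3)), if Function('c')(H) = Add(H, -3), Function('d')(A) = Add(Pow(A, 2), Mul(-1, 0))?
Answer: 2376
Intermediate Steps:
Function('d')(A) = Pow(A, 2) (Function('d')(A) = Add(Pow(A, 2), 0) = Pow(A, 2))
Function('c')(H) = Add(-3, H)
Mul(Mul(Function('d')(3), -44), Function('c')(-3)) = Mul(Mul(Pow(3, 2), -44), Add(-3, -3)) = Mul(Mul(9, -44), -6) = Mul(-396, -6) = 2376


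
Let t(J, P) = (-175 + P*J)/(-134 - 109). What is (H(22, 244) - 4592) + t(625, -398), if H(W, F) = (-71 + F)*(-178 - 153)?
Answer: -4927280/81 ≈ -60831.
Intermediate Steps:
H(W, F) = 23501 - 331*F (H(W, F) = (-71 + F)*(-331) = 23501 - 331*F)
t(J, P) = 175/243 - J*P/243 (t(J, P) = (-175 + J*P)/(-243) = (-175 + J*P)*(-1/243) = 175/243 - J*P/243)
(H(22, 244) - 4592) + t(625, -398) = ((23501 - 331*244) - 4592) + (175/243 - 1/243*625*(-398)) = ((23501 - 80764) - 4592) + (175/243 + 248750/243) = (-57263 - 4592) + 82975/81 = -61855 + 82975/81 = -4927280/81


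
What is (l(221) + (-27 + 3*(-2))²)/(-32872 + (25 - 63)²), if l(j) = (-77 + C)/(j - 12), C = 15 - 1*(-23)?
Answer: -391/11286 ≈ -0.034645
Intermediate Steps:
C = 38 (C = 15 + 23 = 38)
l(j) = -39/(-12 + j) (l(j) = (-77 + 38)/(j - 12) = -39/(-12 + j))
(l(221) + (-27 + 3*(-2))²)/(-32872 + (25 - 63)²) = (-39/(-12 + 221) + (-27 + 3*(-2))²)/(-32872 + (25 - 63)²) = (-39/209 + (-27 - 6)²)/(-32872 + (-38)²) = (-39*1/209 + (-33)²)/(-32872 + 1444) = (-39/209 + 1089)/(-31428) = (227562/209)*(-1/31428) = -391/11286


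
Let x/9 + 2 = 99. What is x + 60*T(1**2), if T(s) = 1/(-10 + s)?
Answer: 2599/3 ≈ 866.33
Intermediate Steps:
x = 873 (x = -18 + 9*99 = -18 + 891 = 873)
x + 60*T(1**2) = 873 + 60/(-10 + 1**2) = 873 + 60/(-10 + 1) = 873 + 60/(-9) = 873 + 60*(-1/9) = 873 - 20/3 = 2599/3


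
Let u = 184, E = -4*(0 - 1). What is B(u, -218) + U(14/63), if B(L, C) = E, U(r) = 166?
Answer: 170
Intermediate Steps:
E = 4 (E = -4*(-1) = 4)
B(L, C) = 4
B(u, -218) + U(14/63) = 4 + 166 = 170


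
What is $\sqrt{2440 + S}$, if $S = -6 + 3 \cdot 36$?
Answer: $\sqrt{2542} \approx 50.418$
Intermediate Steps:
$S = 102$ ($S = -6 + 108 = 102$)
$\sqrt{2440 + S} = \sqrt{2440 + 102} = \sqrt{2542}$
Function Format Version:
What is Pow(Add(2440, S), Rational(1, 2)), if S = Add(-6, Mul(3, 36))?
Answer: Pow(2542, Rational(1, 2)) ≈ 50.418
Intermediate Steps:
S = 102 (S = Add(-6, 108) = 102)
Pow(Add(2440, S), Rational(1, 2)) = Pow(Add(2440, 102), Rational(1, 2)) = Pow(2542, Rational(1, 2))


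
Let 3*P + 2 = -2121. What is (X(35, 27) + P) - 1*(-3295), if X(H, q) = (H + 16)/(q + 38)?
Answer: 504683/195 ≈ 2588.1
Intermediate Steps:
P = -2123/3 (P = -⅔ + (⅓)*(-2121) = -⅔ - 707 = -2123/3 ≈ -707.67)
X(H, q) = (16 + H)/(38 + q)
(X(35, 27) + P) - 1*(-3295) = ((16 + 35)/(38 + 27) - 2123/3) - 1*(-3295) = (51/65 - 2123/3) + 3295 = -137842/195 + 3295 = 504683/195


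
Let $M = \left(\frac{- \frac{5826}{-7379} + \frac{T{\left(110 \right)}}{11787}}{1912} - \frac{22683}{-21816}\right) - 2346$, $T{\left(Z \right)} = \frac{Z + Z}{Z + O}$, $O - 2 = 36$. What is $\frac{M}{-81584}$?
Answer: $\frac{2185941066522140873}{76051543616717349312} \approx 0.028743$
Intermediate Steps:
$O = 38$ ($O = 2 + 36 = 38$)
$T{\left(Z \right)} = \frac{2 Z}{38 + Z}$ ($T{\left(Z \right)} = \frac{Z + Z}{Z + 38} = \frac{2 Z}{38 + Z}$)
$M = - \frac{2185941066522140873}{932186992752468}$ ($M = \left(\frac{- \frac{5826}{-7379} + \frac{2 \cdot 110 \frac{1}{38 + 110}}{11787}}{1912} - \frac{22683}{-21816}\right) - 2346 = \left(\left(\left(-5826\right) \left(- \frac{1}{7379}\right) + 2 \cdot 110 \cdot \frac{1}{148} \cdot \frac{1}{11787}\right) \frac{1}{1912} - - \frac{7561}{7272}\right) - 2346 = \left(\left(\frac{5826}{7379} + 2 \cdot 110 \cdot \frac{1}{148} \cdot \frac{1}{11787}\right) \frac{1}{1912} + \frac{7561}{7272}\right) - 2346 = \left(\left(\frac{5826}{7379} + \frac{55}{37} \cdot \frac{1}{11787}\right) \frac{1}{1912} + \frac{7561}{7272}\right) - 2346 = \left(\left(\frac{5826}{7379} + \frac{55}{436119}\right) \frac{1}{1912} + \frac{7561}{7272}\right) - 2346 = \left(\frac{2541235139}{3218122101} \cdot \frac{1}{1912} + \frac{7561}{7272}\right) - 2346 = \left(\frac{2541235139}{6153049457112} + \frac{7561}{7272}\right) - 2346 = \frac{969618475149055}{932186992752468} - 2346 = - \frac{2185941066522140873}{932186992752468} \approx -2345.0$)
$\frac{M}{-81584} = - \frac{2185941066522140873}{932186992752468 \left(-81584\right)} = \left(- \frac{2185941066522140873}{932186992752468}\right) \left(- \frac{1}{81584}\right) = \frac{2185941066522140873}{76051543616717349312}$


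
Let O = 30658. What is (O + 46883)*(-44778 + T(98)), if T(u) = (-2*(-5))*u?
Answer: -3396140718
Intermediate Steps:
T(u) = 10*u
(O + 46883)*(-44778 + T(98)) = (30658 + 46883)*(-44778 + 10*98) = 77541*(-44778 + 980) = 77541*(-43798) = -3396140718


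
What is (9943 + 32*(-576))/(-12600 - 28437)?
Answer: 8489/41037 ≈ 0.20686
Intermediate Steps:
(9943 + 32*(-576))/(-12600 - 28437) = (9943 - 18432)/(-41037) = -8489*(-1/41037) = 8489/41037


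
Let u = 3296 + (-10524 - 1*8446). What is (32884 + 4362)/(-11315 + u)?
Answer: -37246/26989 ≈ -1.3800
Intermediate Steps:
u = -15674 (u = 3296 + (-10524 - 8446) = 3296 - 18970 = -15674)
(32884 + 4362)/(-11315 + u) = (32884 + 4362)/(-11315 - 15674) = 37246/(-26989) = 37246*(-1/26989) = -37246/26989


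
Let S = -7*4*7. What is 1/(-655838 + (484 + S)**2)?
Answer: -1/572894 ≈ -1.7455e-6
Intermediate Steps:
S = -196 (S = -28*7 = -196)
1/(-655838 + (484 + S)**2) = 1/(-655838 + (484 - 196)**2) = 1/(-655838 + 288**2) = 1/(-655838 + 82944) = 1/(-572894) = -1/572894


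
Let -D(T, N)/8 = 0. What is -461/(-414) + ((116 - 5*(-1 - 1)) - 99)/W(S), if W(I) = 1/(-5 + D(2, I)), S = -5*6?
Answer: -55429/414 ≈ -133.89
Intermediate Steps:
S = -30
D(T, N) = 0 (D(T, N) = -8*0 = 0)
W(I) = -⅕ (W(I) = 1/(-5 + 0) = 1/(-5) = -⅕)
-461/(-414) + ((116 - 5*(-1 - 1)) - 99)/W(S) = -461/(-414) + ((116 - 5*(-1 - 1)) - 99)/(-⅕) = -461*(-1/414) + ((116 - 5*(-2)) - 99)*(-5) = 461/414 + ((116 + 10) - 99)*(-5) = 461/414 + (126 - 99)*(-5) = 461/414 + 27*(-5) = 461/414 - 135 = -55429/414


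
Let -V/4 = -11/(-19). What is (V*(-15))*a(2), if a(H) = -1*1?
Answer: -660/19 ≈ -34.737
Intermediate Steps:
a(H) = -1
V = -44/19 (V = -(-44)/(-19) = -(-44)*(-1)/19 = -4*11/19 = -44/19 ≈ -2.3158)
(V*(-15))*a(2) = -44/19*(-15)*(-1) = (660/19)*(-1) = -660/19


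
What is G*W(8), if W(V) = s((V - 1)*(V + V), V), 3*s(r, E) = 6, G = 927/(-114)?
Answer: -309/19 ≈ -16.263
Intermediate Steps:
G = -309/38 (G = 927*(-1/114) = -309/38 ≈ -8.1316)
s(r, E) = 2 (s(r, E) = (⅓)*6 = 2)
W(V) = 2
G*W(8) = -309/38*2 = -309/19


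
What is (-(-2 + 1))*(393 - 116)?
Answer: 277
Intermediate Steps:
(-(-2 + 1))*(393 - 116) = -1*(-1)*277 = 1*277 = 277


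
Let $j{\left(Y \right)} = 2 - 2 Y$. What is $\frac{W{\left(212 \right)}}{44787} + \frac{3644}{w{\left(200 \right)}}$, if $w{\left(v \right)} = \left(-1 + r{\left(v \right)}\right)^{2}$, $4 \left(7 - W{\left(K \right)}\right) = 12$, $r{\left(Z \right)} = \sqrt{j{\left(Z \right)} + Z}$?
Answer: $\frac{8 \left(3 \sqrt{22} + 20400380 i\right)}{44787 \left(- 197 i + 6 \sqrt{22}\right)} \approx -18.127 + 2.5896 i$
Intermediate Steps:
$r{\left(Z \right)} = \sqrt{2 - Z}$ ($r{\left(Z \right)} = \sqrt{\left(2 - 2 Z\right) + Z} = \sqrt{2 - Z}$)
$W{\left(K \right)} = 4$ ($W{\left(K \right)} = 7 - 3 = 4$)
$w{\left(v \right)} = \left(-1 + \sqrt{2 - v}\right)^{2}$
$\frac{W{\left(212 \right)}}{44787} + \frac{3644}{w{\left(200 \right)}} = \frac{4}{44787} + \frac{3644}{\left(-1 + \sqrt{2 - 200}\right)^{2}} = 4 \cdot \frac{1}{44787} + \frac{3644}{\left(-1 + \sqrt{2 - 200}\right)^{2}} = \frac{4}{44787} + \frac{3644}{\left(-1 + \sqrt{-198}\right)^{2}} = \frac{4}{44787} + \frac{3644}{\left(-1 + 3 i \sqrt{22}\right)^{2}}$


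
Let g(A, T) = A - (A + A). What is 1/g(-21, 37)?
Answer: 1/21 ≈ 0.047619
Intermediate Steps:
g(A, T) = -A (g(A, T) = A - 2*A = -A)
1/g(-21, 37) = 1/(-1*(-21)) = 1/21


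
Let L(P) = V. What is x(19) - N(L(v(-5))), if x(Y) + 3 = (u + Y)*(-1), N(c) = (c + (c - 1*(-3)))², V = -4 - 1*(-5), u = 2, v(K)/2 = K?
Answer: -49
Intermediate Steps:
v(K) = 2*K
V = 1 (V = -4 + 5 = 1)
L(P) = 1
N(c) = (3 + 2*c)² (N(c) = (c + (c + 3))² = (c + (3 + c))² = (3 + 2*c)²)
x(Y) = -5 - Y (x(Y) = -3 + (2 + Y)*(-1) = -3 + (-2 - Y) = -5 - Y)
x(19) - N(L(v(-5))) = (-5 - 1*19) - (3 + 2*1)² = (-5 - 19) - (3 + 2)² = -24 - 1*5² = -24 - 1*25 = -24 - 25 = -49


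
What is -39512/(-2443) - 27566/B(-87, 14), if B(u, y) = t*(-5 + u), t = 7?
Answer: 6627819/112378 ≈ 58.978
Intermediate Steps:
B(u, y) = -35 + 7*u (B(u, y) = 7*(-5 + u) = -35 + 7*u)
-39512/(-2443) - 27566/B(-87, 14) = -39512/(-2443) - 27566/(-35 + 7*(-87)) = -39512*(-1/2443) - 27566/(-35 - 609) = 39512/2443 - 27566/(-644) = 39512/2443 - 27566*(-1/644) = 39512/2443 + 1969/46 = 6627819/112378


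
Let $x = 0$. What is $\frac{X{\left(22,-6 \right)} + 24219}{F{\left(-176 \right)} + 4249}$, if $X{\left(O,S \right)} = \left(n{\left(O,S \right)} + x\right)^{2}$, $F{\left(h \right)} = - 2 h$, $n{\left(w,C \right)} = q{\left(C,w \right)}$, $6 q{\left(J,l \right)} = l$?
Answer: $\frac{218092}{41409} \approx 5.2668$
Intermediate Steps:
$q{\left(J,l \right)} = \frac{l}{6}$
$n{\left(w,C \right)} = \frac{w}{6}$
$X{\left(O,S \right)} = \frac{O^{2}}{36}$ ($X{\left(O,S \right)} = \left(\frac{O}{6} + 0\right)^{2} = \left(\frac{O}{6}\right)^{2} = \frac{O^{2}}{36}$)
$\frac{X{\left(22,-6 \right)} + 24219}{F{\left(-176 \right)} + 4249} = \frac{\frac{22^{2}}{36} + 24219}{\left(-2\right) \left(-176\right) + 4249} = \frac{\frac{1}{36} \cdot 484 + 24219}{352 + 4249} = \frac{\frac{121}{9} + 24219}{4601} = \frac{218092}{9} \cdot \frac{1}{4601} = \frac{218092}{41409}$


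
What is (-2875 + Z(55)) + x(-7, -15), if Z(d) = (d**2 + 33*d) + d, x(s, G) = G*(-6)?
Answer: 2110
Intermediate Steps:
x(s, G) = -6*G
Z(d) = d**2 + 34*d
(-2875 + Z(55)) + x(-7, -15) = (-2875 + 55*(34 + 55)) - 6*(-15) = (-2875 + 55*89) + 90 = (-2875 + 4895) + 90 = 2020 + 90 = 2110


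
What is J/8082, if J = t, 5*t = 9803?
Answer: 9803/40410 ≈ 0.24259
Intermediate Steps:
t = 9803/5 (t = (⅕)*9803 = 9803/5 ≈ 1960.6)
J = 9803/5 ≈ 1960.6
J/8082 = (9803/5)/8082 = (9803/5)*(1/8082) = 9803/40410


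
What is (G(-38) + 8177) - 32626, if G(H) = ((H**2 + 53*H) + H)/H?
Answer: -24433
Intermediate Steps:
G(H) = (H**2 + 54*H)/H
(G(-38) + 8177) - 32626 = ((54 - 38) + 8177) - 32626 = (16 + 8177) - 32626 = 8193 - 32626 = -24433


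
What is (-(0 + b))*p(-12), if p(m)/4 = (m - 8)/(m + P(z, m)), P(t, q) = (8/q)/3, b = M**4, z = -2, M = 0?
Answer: 0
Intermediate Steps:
b = 0 (b = 0**4 = 0)
P(t, q) = 8/(3*q) (P(t, q) = (8/q)*(1/3) = 8/(3*q))
p(m) = 4*(-8 + m)/(m + 8/(3*m)) (p(m) = 4*((m - 8)/(m + 8/(3*m))) = 4*((-8 + m)/(m + 8/(3*m))) = 4*(-8 + m)/(m + 8/(3*m)))
(-(0 + b))*p(-12) = (-(0 + 0))*(12*(-12)*(-8 - 12)/(8 + 3*(-12)**2)) = (-1*0)*(12*(-12)*(-20)/(8 + 3*144)) = 0*(12*(-12)*(-20)/(8 + 432)) = 0*(12*(-12)*(-20)/440) = 0*(12*(-12)*(1/440)*(-20)) = 0*(72/11) = 0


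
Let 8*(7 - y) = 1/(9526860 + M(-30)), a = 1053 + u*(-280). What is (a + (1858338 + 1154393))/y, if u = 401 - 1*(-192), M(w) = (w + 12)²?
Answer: 217047848583168/533522303 ≈ 4.0682e+5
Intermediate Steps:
M(w) = (12 + w)²
u = 593 (u = 401 + 192 = 593)
a = -164987 (a = 1053 + 593*(-280) = 1053 - 166040 = -164987)
y = 533522303/76217472 (y = 7 - 1/(8*(9526860 + (12 - 30)²)) = 7 - 1/(8*(9526860 + (-18)²)) = 7 - 1/(8*(9526860 + 324)) = 7 - ⅛/9527184 = 7 - ⅛*1/9527184 = 7 - 1/76217472 = 533522303/76217472 ≈ 7.0000)
(a + (1858338 + 1154393))/y = (-164987 + (1858338 + 1154393))/(533522303/76217472) = (-164987 + 3012731)*(76217472/533522303) = 2847744*(76217472/533522303) = 217047848583168/533522303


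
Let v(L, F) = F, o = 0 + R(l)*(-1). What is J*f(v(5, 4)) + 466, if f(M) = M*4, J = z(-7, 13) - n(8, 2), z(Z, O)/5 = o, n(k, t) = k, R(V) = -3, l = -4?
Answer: 578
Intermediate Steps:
o = 3 (o = 0 - 3*(-1) = 0 + 3 = 3)
z(Z, O) = 15 (z(Z, O) = 5*3 = 15)
J = 7 (J = 15 - 1*8 = 15 - 8 = 7)
f(M) = 4*M
J*f(v(5, 4)) + 466 = 7*(4*4) + 466 = 7*16 + 466 = 112 + 466 = 578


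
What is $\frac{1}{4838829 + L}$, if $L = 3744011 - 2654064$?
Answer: $\frac{1}{5928776} \approx 1.6867 \cdot 10^{-7}$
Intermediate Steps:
$L = 1089947$ ($L = 3744011 - 2654064 = 1089947$)
$\frac{1}{4838829 + L} = \frac{1}{4838829 + 1089947} = \frac{1}{5928776}$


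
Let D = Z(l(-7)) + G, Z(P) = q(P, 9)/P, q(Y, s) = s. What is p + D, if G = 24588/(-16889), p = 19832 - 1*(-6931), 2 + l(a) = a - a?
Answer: 903799437/33778 ≈ 26757.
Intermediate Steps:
l(a) = -2 (l(a) = -2 + (a - a) = -2 + 0 = -2)
p = 26763 (p = 19832 + 6931 = 26763)
Z(P) = 9/P
G = -24588/16889 (G = 24588*(-1/16889) = -24588/16889 ≈ -1.4559)
D = -201177/33778 (D = 9/(-2) - 24588/16889 = 9*(-½) - 24588/16889 = -9/2 - 24588/16889 = -201177/33778 ≈ -5.9559)
p + D = 26763 - 201177/33778 = 903799437/33778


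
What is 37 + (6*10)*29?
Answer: 1777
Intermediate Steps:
37 + (6*10)*29 = 37 + 60*29 = 37 + 1740 = 1777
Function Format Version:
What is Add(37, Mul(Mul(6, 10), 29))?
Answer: 1777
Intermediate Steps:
Add(37, Mul(Mul(6, 10), 29)) = Add(37, Mul(60, 29)) = Add(37, 1740) = 1777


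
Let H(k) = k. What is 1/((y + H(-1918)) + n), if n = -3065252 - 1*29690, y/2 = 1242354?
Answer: -1/612152 ≈ -1.6336e-6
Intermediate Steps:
y = 2484708 (y = 2*1242354 = 2484708)
n = -3094942 (n = -3065252 - 29690 = -3094942)
1/((y + H(-1918)) + n) = 1/((2484708 - 1918) - 3094942) = 1/(2482790 - 3094942) = 1/(-612152) = -1/612152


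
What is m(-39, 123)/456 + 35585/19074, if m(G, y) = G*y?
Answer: -1140473/131784 ≈ -8.6541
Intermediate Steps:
m(-39, 123)/456 + 35585/19074 = -39*123/456 + 35585/19074 = -4797*1/456 + 35585*(1/19074) = -1599/152 + 3235/1734 = -1140473/131784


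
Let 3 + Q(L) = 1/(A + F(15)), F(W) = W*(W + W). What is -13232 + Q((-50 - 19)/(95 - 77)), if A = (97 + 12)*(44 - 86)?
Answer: -54634081/4128 ≈ -13235.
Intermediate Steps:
A = -4578 (A = 109*(-42) = -4578)
F(W) = 2*W² (F(W) = W*(2*W) = 2*W²)
Q(L) = -12385/4128 (Q(L) = -3 + 1/(-4578 + 2*15²) = -3 + 1/(-4578 + 2*225) = -3 + 1/(-4578 + 450) = -3 + 1/(-4128) = -3 - 1/4128 = -12385/4128)
-13232 + Q((-50 - 19)/(95 - 77)) = -13232 - 12385/4128 = -54634081/4128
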